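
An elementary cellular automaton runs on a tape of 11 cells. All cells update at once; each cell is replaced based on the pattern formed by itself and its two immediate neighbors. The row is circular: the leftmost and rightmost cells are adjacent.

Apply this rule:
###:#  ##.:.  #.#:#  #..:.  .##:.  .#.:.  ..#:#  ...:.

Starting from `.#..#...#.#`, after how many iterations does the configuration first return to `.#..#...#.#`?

#..#...#.#.
..#...#.#.#
.#...#.#.#.
#...#.#.#..
...#.#.#..#
..#.#.#..#.
.#.#.#..#..
#.#.#..#...
.#.#..#...#
#.#..#...#.
.#..#...#.#

11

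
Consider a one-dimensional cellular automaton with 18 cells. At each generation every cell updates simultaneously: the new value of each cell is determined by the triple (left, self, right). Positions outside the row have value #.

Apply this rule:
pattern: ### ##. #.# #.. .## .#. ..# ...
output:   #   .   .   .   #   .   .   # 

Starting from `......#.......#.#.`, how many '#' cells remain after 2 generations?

generation 1: .####...#####.....
generation 2: .###..#.####..###.
count of #: 11

11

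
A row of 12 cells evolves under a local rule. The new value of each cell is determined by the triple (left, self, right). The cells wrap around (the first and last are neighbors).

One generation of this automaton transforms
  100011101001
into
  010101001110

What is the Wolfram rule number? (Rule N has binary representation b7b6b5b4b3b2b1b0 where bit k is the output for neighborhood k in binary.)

position 5: 111 → 1  (bit 7 = 1)
position 0: 110 → 0  (bit 6 = 0)
position 7: 101 → 0  (bit 5 = 0)
position 1: 100 → 1  (bit 4 = 1)
position 4: 011 → 0  (bit 3 = 0)
position 8: 010 → 1  (bit 2 = 1)
position 3: 001 → 1  (bit 1 = 1)
position 2: 000 → 0  (bit 0 = 0)
bits b7..b0 = 10010110 = 150

150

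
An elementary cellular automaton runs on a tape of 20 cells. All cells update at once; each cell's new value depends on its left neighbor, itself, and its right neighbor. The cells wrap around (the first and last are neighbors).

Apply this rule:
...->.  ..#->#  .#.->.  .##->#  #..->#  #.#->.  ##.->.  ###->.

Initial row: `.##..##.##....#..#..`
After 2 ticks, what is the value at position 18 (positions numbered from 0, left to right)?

.

##.###..#.#..#.##.#.
#..#..##...##..#....
position 18 holds .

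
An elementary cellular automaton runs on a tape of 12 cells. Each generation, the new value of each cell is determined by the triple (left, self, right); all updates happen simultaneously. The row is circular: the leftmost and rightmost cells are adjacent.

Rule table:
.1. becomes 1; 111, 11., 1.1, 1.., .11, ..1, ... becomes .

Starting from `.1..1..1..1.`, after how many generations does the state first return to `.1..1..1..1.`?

1

generation 1: .1..1..1..1.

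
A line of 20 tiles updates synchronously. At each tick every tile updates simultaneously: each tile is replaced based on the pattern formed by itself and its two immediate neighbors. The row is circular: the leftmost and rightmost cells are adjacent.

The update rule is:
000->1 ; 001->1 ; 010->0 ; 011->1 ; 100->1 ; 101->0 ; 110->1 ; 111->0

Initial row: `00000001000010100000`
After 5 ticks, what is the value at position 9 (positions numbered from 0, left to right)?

1

tick 1: 11111110111100011111
tick 2: 00000010100111110000
tick 3: 11111100011100011111
tick 4: 00000111110111110000
tick 5: 11111100010100011111
position 9 holds 1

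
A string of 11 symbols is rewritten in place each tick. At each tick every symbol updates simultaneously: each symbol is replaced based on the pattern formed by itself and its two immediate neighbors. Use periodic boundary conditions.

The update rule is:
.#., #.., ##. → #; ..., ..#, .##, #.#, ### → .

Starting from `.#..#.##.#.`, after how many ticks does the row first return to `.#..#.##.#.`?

.##.#..#.##
..#.##.#..#
#.#..#.##.#
#.##.#..#..
#..#.##.##.
##.#..#..#.
.#.##.##.#.
.#..#..#.##
.##.##.#..#
..#..#.##.#
#.##.#..#.#
#..#.##.#..
##.#..#.##.
.#.##.#..#.
.#..#.##.##
.##.#..#..#
..#.##.##.#
#.#..#..#.#
#.##.##.#..
#..#..#.##.
##.##.#..#.
.#..#.##.#.

22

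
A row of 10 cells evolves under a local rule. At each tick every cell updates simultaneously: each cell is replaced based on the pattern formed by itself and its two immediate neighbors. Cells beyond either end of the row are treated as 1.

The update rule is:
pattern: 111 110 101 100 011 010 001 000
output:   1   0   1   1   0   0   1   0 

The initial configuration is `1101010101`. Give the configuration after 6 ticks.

0101010101

1010101010
0101010101
1010101010  (repeats tick 1; period 2)
tick 6: 0101010101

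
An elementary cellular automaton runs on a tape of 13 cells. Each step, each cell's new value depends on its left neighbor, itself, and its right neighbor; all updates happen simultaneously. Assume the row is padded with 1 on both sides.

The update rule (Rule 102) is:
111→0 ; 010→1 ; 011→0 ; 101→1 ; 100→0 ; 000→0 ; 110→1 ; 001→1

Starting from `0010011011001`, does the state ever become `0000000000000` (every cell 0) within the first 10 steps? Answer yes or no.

no

step 1: 0110101101010
step 2: 1011110111111
step 3: 1100011000000
step 4: 0100101000001
step 5: 1101111000010
step 6: 0110001000111
step 7: 1010011001000
step 8: 1110101011001
step 9: 0011111101010
step 10: 0100000111111
step 10 is 0100000111111, still not uniform 0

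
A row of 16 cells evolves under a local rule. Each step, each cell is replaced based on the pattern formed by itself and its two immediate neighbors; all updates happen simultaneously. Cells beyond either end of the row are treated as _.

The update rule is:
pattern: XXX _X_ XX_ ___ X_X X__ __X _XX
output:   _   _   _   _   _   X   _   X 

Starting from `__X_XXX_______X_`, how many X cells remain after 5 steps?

step 1: ____X__X_______X
step 2: _____X__X_______
step 3: ______X__X______
step 4: _______X__X_____
step 5: ________X__X____
count of X: 2

2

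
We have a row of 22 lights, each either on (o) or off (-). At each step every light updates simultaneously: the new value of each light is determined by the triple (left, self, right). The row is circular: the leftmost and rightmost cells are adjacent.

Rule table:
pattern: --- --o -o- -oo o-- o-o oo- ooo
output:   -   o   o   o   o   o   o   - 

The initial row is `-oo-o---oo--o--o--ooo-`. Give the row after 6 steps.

step 1: oooooo-oooooooooooo-oo
step 2: -----ooo----------ooo-
step 3: ----oo-oo--------oo-oo
step 4: o--ooooooo------oooooo
step 5: oooo-----oo----oo-----
step 6: o--oo---oooo--oooo---o

o--oo---oooo--oooo---o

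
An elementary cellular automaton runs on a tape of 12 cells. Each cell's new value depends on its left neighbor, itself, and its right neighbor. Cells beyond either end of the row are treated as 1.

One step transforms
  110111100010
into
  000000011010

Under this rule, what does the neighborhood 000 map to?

1

At position 8 the neighborhood is 000; the next row has 1 there.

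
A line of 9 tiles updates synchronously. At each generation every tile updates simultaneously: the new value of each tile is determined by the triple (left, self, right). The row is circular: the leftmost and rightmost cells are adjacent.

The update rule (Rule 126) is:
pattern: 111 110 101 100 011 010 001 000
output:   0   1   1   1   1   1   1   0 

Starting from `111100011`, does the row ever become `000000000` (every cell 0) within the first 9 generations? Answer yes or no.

000110110
001111111
111000001
001100011
111110111
000011100
000110110  (repeats generation 1; period 6)
generation 9: 111000001
generation 9 is 111000001, still not uniform 0

no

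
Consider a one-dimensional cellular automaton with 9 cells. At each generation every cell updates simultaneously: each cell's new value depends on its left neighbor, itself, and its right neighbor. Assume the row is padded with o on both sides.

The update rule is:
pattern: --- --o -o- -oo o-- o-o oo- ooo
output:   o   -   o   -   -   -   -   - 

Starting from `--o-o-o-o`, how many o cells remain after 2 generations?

--o-o-o--
--o-o-o--
count of o: 3

3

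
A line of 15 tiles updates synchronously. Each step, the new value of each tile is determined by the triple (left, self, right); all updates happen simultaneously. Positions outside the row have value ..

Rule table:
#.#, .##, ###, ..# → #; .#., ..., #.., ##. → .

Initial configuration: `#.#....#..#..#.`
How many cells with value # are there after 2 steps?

step 1: .#....#..#..#..
step 2: #....#..#..#...
count of #: 4

4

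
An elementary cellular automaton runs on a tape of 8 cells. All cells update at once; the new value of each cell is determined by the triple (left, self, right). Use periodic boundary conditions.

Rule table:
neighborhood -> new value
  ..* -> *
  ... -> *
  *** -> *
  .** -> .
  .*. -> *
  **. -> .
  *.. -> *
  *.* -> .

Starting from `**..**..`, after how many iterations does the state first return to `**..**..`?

2

..**..**
**..**..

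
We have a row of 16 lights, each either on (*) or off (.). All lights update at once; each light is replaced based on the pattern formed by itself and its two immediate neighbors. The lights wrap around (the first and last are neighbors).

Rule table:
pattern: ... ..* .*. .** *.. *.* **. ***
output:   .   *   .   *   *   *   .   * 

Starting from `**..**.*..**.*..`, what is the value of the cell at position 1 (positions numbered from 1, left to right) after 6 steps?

step 1: *.***.*.***.*.**
step 2: .***.*.***.*.***
step 3: ***.*.***.*.***.
step 4: **.*.***.*.***.*
step 5: *.*.***.*.***.**
step 6: .*.***.*.***.***
position 1 holds .

.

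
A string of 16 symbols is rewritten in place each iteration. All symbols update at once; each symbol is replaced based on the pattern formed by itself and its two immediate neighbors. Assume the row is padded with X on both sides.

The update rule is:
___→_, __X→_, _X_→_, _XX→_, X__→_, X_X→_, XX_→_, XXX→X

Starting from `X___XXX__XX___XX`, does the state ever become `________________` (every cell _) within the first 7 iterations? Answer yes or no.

yes

iteration 1: _____X_________X
iteration 2: ________________
all cells are _ at iteration 2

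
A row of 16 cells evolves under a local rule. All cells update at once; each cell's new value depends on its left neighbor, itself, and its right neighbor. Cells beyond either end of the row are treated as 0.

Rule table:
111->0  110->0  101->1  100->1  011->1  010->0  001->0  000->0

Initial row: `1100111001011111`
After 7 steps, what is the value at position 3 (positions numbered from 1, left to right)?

0

step 1: 1010100100110000
step 2: 0101010010101000
step 3: 0010101001010100
step 4: 0001010100101010
step 5: 0000101010010101
step 6: 0000010101001010
step 7: 0000001010100101
position 3 holds 0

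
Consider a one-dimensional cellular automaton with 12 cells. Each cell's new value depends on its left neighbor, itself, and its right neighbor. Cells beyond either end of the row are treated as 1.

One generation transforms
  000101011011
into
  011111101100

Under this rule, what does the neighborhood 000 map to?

1

At position 1 the neighborhood is 000; the next row has 1 there.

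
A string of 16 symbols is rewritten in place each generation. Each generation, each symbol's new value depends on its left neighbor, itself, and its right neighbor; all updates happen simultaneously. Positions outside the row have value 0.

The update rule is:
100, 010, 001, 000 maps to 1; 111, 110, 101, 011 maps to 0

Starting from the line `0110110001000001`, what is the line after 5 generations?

1000001111111111
1111110000000000
0000001111111111
1111110000000000  (repeats generation 2; period 2)
generation 5: 0000001111111111

0000001111111111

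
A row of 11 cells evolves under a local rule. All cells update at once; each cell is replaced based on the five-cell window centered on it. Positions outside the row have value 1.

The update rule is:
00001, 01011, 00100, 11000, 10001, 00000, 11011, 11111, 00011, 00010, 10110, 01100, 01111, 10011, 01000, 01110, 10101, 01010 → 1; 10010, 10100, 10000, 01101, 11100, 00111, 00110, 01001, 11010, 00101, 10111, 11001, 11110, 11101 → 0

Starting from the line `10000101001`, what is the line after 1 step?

01011010010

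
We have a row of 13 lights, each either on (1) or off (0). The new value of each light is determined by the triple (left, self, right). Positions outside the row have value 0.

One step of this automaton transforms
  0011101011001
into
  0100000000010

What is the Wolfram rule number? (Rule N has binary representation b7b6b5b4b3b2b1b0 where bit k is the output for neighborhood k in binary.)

2

position 3: 111 → 0  (bit 7 = 0)
position 4: 110 → 0  (bit 6 = 0)
position 5: 101 → 0  (bit 5 = 0)
position 10: 100 → 0  (bit 4 = 0)
position 2: 011 → 0  (bit 3 = 0)
position 6: 010 → 0  (bit 2 = 0)
position 1: 001 → 1  (bit 1 = 1)
position 0: 000 → 0  (bit 0 = 0)
bits b7..b0 = 00000010 = 2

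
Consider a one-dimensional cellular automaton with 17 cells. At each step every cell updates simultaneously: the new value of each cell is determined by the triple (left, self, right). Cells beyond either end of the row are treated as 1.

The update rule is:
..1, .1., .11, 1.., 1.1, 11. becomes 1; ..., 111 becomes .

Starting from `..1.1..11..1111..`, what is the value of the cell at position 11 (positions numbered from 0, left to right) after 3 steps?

1

step 1: 111111111111..111
step 2: ...........1111..
step 3: 1.........11..111
position 11 holds 1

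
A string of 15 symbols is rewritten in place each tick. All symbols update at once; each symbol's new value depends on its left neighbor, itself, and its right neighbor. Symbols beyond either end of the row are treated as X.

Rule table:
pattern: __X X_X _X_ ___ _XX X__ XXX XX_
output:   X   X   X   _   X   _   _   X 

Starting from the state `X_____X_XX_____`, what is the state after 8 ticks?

_____XXXXX_XXX_

X____XXXXX____X
X___XX___X___XX
X__XXX__XX__XX_
X_XX_X_XXX_XXXX
XXXXXXXX_XXX___
_______XXX_X__X
______XX_XXX_XX
_____XXXXX_XXX_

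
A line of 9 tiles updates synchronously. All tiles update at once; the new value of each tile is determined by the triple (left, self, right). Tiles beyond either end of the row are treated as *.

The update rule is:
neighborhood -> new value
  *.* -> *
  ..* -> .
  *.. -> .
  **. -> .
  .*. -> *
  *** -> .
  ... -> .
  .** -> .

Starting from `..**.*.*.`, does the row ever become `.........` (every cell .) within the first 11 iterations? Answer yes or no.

....*****
.........
all cells are . at iteration 2

yes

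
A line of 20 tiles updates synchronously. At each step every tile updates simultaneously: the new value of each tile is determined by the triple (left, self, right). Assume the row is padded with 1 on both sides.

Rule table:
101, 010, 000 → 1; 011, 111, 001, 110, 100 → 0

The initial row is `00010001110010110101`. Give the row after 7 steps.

00000111000011111100

step 1: 01010100000011001110
step 2: 11111101111000000001
step 3: 00000010000011111100
step 4: 01111010111000000000
step 5: 10000111000011111110
step 6: 00110000011000000001
step 7: 00000111000011111100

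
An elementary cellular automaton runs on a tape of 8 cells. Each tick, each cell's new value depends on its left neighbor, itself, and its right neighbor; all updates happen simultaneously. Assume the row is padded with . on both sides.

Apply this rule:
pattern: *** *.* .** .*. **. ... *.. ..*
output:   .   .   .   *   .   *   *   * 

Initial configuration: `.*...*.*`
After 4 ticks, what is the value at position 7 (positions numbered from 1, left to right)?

.

******.*
.......*
********
........
position 7 holds .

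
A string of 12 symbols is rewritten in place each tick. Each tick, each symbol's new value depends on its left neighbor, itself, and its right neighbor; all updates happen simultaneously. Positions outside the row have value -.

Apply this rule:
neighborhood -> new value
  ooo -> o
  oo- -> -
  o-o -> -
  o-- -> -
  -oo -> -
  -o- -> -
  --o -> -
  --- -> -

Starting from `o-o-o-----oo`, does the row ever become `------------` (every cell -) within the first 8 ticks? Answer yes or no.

yes

------------
all cells are - at tick 1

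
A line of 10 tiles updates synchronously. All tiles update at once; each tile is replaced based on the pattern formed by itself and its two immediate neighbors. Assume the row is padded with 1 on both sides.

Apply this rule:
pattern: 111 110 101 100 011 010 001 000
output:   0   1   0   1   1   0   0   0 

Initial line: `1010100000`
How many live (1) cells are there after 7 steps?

1000010000
1100001000
0110000100
0111000010
0101100000
0001110000
1001011000
count of 1: 4

4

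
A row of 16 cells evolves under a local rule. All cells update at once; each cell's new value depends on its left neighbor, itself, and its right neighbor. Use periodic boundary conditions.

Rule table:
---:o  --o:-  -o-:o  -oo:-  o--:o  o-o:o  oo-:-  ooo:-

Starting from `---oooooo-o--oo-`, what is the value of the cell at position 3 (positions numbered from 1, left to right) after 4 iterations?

iteration 1: oo-------ooo---o
iteration 2: --oooooo----oo--
iteration 3: o-------ooo---oo
iteration 4: -oooooo----oo---
position 3 holds o

o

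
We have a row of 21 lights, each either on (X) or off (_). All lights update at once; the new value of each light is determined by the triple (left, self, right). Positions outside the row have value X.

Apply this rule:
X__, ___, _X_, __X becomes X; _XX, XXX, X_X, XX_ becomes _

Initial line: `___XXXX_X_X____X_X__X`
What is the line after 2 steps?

step 1: XXX_____X_XXXXXX_XXX_
step 2: ___XXXXXX____________

___XXXXXX____________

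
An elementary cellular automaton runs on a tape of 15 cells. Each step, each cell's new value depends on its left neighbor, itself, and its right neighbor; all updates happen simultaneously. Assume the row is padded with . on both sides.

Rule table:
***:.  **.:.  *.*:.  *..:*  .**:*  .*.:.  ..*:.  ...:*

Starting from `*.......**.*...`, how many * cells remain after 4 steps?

step 1: .******.*...***
step 2: .*.......**.*..
step 3: ..******.*...**
step 4: *.*.......**.*.
count of *: 5

5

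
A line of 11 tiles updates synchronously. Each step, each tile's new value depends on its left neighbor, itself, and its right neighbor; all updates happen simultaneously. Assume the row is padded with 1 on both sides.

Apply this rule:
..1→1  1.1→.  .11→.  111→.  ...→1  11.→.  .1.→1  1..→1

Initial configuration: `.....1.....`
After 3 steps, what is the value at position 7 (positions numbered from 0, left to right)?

step 1: 11111111111
step 2: ...........
step 3: 11111111111
position 7 holds 1

1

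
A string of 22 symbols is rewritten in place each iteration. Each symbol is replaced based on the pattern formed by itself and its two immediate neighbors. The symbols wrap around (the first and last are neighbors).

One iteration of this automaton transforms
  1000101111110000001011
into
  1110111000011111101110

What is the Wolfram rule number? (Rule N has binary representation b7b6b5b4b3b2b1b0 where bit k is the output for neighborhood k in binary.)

position 7: 111 → 0  (bit 7 = 0)
position 0: 110 → 1  (bit 6 = 1)
position 5: 101 → 1  (bit 5 = 1)
position 1: 100 → 1  (bit 4 = 1)
position 6: 011 → 1  (bit 3 = 1)
position 4: 010 → 1  (bit 2 = 1)
position 3: 001 → 0  (bit 1 = 0)
position 2: 000 → 1  (bit 0 = 1)
bits b7..b0 = 01111101 = 125

125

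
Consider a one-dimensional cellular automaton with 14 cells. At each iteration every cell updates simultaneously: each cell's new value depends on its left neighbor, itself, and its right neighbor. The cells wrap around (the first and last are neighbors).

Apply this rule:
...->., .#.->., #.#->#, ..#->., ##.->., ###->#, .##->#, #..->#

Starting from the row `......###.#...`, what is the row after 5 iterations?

.#.......#.#.#

......##.#.#..
......#.#.#.#.
.......#.#.#.#
#.......#.#.#.
.#.......#.#.#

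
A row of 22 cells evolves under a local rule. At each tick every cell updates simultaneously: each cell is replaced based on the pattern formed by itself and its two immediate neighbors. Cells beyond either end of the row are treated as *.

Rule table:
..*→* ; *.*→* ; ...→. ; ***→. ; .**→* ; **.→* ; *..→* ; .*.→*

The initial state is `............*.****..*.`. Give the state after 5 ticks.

*..........****..*****
**........**..****....
.**......******..**..*
****....**....********
...**..****..**.......

...**..****..**.......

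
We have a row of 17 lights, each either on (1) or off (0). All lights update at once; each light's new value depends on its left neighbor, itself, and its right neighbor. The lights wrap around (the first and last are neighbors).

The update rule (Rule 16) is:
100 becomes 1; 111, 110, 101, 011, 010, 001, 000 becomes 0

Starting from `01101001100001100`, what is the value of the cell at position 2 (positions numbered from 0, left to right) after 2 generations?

generation 1: 00000100010000010
generation 2: 00000010001000001
position 2 holds 0

0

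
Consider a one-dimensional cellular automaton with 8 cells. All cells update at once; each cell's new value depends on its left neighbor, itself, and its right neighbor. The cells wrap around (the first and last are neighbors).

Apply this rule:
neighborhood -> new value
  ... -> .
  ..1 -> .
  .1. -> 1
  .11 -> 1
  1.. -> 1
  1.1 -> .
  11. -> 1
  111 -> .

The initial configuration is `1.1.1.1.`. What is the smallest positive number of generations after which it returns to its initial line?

1

1.1.1.1.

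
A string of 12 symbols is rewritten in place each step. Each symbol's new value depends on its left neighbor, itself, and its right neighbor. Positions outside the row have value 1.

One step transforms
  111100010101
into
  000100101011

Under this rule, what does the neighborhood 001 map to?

At position 6 the neighborhood is 001; the next row has 1 there.

1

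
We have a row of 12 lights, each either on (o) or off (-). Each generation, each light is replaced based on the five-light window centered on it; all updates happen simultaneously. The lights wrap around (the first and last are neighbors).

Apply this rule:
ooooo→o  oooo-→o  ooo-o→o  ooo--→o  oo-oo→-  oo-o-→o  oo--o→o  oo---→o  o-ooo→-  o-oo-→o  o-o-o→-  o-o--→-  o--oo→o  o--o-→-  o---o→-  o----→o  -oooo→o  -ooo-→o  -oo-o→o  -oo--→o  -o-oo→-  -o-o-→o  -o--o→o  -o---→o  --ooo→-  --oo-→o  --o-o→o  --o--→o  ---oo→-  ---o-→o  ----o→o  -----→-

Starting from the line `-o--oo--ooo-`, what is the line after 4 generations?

-ooooooo-ooo
--oooooo--oo
oo-ooooooooo
oo--oooooooo

oo--oooooooo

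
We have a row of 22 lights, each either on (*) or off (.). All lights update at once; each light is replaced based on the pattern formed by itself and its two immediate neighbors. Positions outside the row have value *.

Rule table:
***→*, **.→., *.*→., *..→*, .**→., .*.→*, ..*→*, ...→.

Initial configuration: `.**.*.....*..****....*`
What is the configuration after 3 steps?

.******.*...*...*.**..

....**...****.**.*..*.
*..*..*.*.**.....****.
.******.*...*...*.**..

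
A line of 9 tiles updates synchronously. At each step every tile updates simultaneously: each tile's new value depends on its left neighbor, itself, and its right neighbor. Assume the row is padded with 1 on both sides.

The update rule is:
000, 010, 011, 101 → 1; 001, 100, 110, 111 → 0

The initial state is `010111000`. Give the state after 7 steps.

110111111

111100010
000001011
011101110
110011001
000010001
011010101
110111111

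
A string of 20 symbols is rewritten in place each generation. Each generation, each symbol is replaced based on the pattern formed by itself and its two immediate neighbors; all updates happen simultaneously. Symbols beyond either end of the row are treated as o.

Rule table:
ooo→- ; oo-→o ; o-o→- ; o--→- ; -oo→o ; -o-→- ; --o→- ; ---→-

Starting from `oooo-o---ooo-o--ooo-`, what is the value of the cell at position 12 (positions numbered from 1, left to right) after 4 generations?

-

---o-----o-o----o-o-
--------------------
--------------------  (fixed point — unchanged through generation 4)
position 12 holds -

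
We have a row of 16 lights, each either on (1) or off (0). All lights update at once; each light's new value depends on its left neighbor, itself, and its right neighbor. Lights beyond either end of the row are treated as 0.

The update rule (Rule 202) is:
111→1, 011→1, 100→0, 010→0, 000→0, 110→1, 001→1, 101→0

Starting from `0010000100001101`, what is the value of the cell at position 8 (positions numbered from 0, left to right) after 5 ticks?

0100001000011100
1000010000111100
0000100001111100
0001000011111100
0010000111111100
position 8 holds 1

1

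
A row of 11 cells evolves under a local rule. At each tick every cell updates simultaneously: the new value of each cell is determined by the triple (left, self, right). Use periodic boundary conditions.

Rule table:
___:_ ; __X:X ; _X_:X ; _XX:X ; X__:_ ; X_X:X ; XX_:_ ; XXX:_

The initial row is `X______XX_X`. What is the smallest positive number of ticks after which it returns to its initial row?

11

tick 1: ______XX_XX
tick 2: _____XX_XX_
tick 3: ____XX_XX__
tick 4: ___XX_XX___
tick 5: __XX_XX____
tick 6: _XX_XX_____
tick 7: XX_XX______
tick 8: X_XX______X
tick 9: _XX______XX
tick 10: XX______XX_
tick 11: X______XX_X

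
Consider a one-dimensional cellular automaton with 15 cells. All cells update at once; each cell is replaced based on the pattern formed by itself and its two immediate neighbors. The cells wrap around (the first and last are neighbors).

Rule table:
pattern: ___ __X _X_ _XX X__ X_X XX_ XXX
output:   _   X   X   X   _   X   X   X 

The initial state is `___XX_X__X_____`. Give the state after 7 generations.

__XXXXX_XX_____
_XXXXXXXXX_____
XXXXXXXXXX_____
XXXXXXXXXX____X
XXXXXXXXXX___XX
XXXXXXXXXX__XXX
XXXXXXXXXX_XXXX

XXXXXXXXXX_XXXX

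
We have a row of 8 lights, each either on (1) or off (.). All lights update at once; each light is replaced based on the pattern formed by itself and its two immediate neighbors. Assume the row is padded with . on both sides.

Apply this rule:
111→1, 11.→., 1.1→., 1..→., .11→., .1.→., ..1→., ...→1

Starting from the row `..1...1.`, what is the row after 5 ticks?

1...1...

1...1...
..1...11
1...1...  (repeats tick 1; period 2)
tick 5: 1...1...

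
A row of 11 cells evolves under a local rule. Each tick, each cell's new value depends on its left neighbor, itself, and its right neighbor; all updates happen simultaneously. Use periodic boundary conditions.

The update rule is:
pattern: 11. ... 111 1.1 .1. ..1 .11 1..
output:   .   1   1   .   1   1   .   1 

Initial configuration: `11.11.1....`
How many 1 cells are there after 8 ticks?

9

......11111
111111.111.
.1111...1..
1.11.111111
......11111  (repeats tick 1; period 4)
tick 8: 1.11.111111
count of 1: 9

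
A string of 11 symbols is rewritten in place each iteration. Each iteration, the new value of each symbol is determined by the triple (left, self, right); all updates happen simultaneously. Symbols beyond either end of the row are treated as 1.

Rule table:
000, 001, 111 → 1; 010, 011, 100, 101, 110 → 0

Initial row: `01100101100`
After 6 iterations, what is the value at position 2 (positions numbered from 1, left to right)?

1

iteration 1: 00001000001
iteration 2: 01110011110
iteration 3: 00100101100
iteration 4: 01001000001
iteration 5: 00010011110
iteration 6: 01100101100
position 2 holds 1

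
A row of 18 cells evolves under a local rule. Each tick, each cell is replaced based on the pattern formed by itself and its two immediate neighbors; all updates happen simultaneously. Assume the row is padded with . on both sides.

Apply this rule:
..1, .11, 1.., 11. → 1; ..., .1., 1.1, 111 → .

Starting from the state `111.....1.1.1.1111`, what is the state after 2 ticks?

1.11...1......1..1
..111.1.1....1.11.

..111.1.1....1.11.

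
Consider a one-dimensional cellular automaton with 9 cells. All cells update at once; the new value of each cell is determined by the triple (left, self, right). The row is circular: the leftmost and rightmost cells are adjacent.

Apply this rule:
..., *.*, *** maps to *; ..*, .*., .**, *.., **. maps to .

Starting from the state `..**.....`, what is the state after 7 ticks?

*....****

*....****
..**..***
.......*.
******...
.****..*.
..**.....  (repeats tick 0; period 6)
tick 7: *....****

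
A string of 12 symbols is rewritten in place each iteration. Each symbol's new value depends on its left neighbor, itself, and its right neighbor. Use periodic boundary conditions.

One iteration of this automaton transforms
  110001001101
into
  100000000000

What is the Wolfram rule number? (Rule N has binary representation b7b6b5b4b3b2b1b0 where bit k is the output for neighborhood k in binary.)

position 0: 111 → 1  (bit 7 = 1)
position 1: 110 → 0  (bit 6 = 0)
position 10: 101 → 0  (bit 5 = 0)
position 2: 100 → 0  (bit 4 = 0)
position 8: 011 → 0  (bit 3 = 0)
position 5: 010 → 0  (bit 2 = 0)
position 4: 001 → 0  (bit 1 = 0)
position 3: 000 → 0  (bit 0 = 0)
bits b7..b0 = 10000000 = 128

128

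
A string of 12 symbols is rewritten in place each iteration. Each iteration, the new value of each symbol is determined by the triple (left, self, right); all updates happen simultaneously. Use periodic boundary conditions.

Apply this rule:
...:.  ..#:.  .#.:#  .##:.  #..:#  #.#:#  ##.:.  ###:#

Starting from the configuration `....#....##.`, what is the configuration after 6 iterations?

iteration 1: ....##.....#
iteration 2: #.....#....#
iteration 3: .#....##....
iteration 4: .##.....#...
iteration 5: ...#....##..
iteration 6: ...##.....#.

...##.....#.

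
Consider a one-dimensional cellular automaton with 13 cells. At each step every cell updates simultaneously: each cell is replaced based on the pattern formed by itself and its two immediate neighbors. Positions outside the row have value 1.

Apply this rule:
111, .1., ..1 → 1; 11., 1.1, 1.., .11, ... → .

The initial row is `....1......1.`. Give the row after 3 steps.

.11.....11..1

...11.....11.
..1......1...
.11.....11..1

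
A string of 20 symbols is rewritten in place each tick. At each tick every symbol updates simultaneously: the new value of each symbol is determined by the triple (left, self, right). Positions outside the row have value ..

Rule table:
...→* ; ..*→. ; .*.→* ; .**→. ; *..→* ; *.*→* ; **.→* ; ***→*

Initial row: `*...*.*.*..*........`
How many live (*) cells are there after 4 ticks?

***.******.*********
.***.******.********
..***.******.*******
*..***.******.******
count of *: 16

16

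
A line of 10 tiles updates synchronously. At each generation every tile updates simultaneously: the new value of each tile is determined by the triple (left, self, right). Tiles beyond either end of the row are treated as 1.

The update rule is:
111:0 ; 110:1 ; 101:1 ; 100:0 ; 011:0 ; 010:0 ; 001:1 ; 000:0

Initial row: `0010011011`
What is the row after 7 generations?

1101101010

generation 1: 0100101100
generation 2: 1001010101
generation 3: 1010101010
generation 4: 1101010101
generation 5: 0110101010
generation 6: 1011010101
generation 7: 1101101010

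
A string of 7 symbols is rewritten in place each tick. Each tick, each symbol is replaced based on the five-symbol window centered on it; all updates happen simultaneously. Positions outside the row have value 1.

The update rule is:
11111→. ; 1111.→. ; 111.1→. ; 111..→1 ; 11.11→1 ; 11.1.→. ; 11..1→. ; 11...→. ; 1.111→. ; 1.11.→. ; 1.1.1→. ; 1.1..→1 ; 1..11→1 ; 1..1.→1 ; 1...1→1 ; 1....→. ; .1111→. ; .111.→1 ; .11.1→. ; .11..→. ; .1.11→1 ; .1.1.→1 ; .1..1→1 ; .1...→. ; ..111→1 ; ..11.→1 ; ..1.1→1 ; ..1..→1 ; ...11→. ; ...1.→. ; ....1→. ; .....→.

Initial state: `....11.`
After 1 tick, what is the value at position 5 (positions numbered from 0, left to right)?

....1.1
position 5 holds .

.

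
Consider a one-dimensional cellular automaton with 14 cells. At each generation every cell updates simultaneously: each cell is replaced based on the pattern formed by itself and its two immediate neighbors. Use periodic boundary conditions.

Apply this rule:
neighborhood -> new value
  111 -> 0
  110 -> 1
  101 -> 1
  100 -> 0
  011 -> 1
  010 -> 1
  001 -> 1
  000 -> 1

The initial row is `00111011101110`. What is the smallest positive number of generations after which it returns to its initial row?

21

generation 1: 11101110111010
generation 2: 10111011101111
generation 3: 11101110111000
generation 4: 10111011101011
generation 5: 11101110111110
generation 6: 10111011100011
generation 7: 11101110101110
generation 8: 10111011111011
generation 9: 11101110001110
generation 10: 10111010111011
generation 11: 11101111101110
generation 12: 10111000111011
generation 13: 11101011101110
generation 14: 10111110111011
generation 15: 11100011101110
generation 16: 10101110111011
generation 17: 11111011101110
generation 18: 10001110111011
generation 19: 10111011101110
generation 20: 11101110111011
generation 21: 00111011101110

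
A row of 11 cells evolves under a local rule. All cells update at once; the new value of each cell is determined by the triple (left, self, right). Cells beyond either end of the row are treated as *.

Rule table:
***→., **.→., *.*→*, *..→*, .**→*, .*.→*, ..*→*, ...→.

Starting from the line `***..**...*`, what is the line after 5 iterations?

..**.*****.

...***.*.**
*.**..****.
.**.***...*
**.**..*.**
..**.*****.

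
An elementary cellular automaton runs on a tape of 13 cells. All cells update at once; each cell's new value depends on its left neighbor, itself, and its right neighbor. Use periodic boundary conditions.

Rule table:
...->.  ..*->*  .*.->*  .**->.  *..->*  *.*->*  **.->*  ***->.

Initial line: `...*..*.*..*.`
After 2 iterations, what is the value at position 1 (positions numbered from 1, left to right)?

..***********
**..........*
position 1 holds *

*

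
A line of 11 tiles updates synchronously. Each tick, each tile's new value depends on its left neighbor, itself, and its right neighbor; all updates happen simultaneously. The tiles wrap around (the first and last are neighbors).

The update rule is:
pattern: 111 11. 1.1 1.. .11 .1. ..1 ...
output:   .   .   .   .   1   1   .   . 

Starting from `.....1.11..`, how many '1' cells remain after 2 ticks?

tick 1: .....1.1...
tick 2: .....1.1...
count of 1: 2

2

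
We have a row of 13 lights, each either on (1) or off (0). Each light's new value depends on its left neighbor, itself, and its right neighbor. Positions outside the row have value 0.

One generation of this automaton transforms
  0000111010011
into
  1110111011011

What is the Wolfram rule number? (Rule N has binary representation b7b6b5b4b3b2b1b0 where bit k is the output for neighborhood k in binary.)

position 5: 111 → 1  (bit 7 = 1)
position 6: 110 → 1  (bit 6 = 1)
position 7: 101 → 0  (bit 5 = 0)
position 9: 100 → 1  (bit 4 = 1)
position 4: 011 → 1  (bit 3 = 1)
position 8: 010 → 1  (bit 2 = 1)
position 3: 001 → 0  (bit 1 = 0)
position 0: 000 → 1  (bit 0 = 1)
bits b7..b0 = 11011101 = 221

221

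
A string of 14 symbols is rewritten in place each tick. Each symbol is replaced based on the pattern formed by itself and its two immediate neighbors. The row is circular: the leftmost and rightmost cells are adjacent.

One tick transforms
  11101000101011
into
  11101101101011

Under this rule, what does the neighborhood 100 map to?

1

At position 5 the neighborhood is 100; the next row has 1 there.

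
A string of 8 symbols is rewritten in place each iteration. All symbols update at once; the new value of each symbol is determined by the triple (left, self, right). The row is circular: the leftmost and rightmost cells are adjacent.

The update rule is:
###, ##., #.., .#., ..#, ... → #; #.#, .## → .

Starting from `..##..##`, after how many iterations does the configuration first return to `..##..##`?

##.###.#
##..##..
.###.###
..##..##

4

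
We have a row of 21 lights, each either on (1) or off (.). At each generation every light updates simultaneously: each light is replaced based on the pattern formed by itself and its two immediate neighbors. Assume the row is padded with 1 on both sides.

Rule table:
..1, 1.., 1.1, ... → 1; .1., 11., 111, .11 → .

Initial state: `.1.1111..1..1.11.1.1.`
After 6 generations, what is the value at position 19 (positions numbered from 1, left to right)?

.

generation 1: 1.1....11.11.1..1.1.1
generation 2: .1.1111..1..1.11.1.1.  (repeats generation 0; period 2)
generation 6: .1.1111..1..1.11.1.1.
position 19 holds .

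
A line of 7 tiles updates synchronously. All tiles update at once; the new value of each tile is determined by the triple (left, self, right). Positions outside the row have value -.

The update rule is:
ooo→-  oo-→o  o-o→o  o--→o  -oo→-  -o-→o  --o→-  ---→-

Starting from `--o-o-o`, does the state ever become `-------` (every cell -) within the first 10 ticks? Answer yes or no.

no

--ooooo
------o
------o  (fixed point — unchanged through tick 10)
tick 10 is ------o, still not uniform -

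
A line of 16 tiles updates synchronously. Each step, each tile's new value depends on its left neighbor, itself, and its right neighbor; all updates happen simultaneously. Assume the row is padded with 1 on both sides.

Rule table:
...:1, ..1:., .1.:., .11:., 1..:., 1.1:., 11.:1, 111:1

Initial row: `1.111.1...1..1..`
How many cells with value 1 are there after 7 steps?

6

1..11...1.......
1...1.1...11111.
1.1.....1..1111.
1...111.....111.
1.1..11.111..11.
1.....1..11...1.
1.111.....1.1...
count of 1: 6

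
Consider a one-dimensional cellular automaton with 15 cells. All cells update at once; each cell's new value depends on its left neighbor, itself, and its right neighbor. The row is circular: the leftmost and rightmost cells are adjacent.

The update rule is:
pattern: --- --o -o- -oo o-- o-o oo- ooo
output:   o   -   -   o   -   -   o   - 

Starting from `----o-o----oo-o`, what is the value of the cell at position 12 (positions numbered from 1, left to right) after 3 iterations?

o

-oo-----oo-oo--
-oo-ooo-oo-oo-o
-oo-o-o-oo-oo--
position 12 holds o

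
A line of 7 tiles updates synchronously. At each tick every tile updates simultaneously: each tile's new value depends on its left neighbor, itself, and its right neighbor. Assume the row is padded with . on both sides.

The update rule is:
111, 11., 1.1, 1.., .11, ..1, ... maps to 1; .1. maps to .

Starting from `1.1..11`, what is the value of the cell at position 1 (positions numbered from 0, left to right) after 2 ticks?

.

tick 1: .1.1111
tick 2: 1.11111
position 1 holds .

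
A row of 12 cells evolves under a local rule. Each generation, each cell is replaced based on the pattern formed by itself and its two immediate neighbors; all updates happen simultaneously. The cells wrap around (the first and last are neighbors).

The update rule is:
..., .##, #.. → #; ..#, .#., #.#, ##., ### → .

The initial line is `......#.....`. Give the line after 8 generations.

#####..#####
.....#.#....
####....####
....###.#...
###.#....###
.....###.#..
####.#....##
......###.#.

......###.#.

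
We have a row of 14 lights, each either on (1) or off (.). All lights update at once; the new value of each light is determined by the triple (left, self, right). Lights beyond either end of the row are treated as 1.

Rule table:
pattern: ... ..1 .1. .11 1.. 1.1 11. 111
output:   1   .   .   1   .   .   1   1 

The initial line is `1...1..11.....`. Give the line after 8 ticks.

tick 1: 1.1....11.111.
tick 2: 1...11.11.111.
tick 3: 1.1.11.11.111.
tick 4: 1...11.11.111.  (repeats tick 2; period 2)
tick 8: 1...11.11.111.

1...11.11.111.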